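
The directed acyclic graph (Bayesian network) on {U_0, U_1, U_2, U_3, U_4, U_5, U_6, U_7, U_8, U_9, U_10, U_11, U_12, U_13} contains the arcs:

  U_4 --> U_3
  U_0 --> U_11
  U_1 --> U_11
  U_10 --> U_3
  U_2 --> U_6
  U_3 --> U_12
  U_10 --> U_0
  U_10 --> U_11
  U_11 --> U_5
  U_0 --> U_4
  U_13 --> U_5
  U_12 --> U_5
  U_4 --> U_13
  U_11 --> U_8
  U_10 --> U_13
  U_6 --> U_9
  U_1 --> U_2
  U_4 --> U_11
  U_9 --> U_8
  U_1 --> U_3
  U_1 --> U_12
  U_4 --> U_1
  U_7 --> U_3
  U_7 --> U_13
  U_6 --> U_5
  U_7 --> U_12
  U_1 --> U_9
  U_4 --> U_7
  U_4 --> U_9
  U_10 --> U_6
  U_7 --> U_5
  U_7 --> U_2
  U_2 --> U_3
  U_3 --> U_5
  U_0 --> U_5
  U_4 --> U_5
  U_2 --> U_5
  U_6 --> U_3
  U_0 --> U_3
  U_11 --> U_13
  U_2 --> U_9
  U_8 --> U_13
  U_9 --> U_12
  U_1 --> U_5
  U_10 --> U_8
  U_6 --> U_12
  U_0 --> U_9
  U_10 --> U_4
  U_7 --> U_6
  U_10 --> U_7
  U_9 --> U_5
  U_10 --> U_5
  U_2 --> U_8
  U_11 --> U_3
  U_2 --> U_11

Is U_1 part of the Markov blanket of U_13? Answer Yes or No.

Yes

U_1 is a co-parent of U_13: both are parents of U_5.
So U_1 ∈ MB(U_13).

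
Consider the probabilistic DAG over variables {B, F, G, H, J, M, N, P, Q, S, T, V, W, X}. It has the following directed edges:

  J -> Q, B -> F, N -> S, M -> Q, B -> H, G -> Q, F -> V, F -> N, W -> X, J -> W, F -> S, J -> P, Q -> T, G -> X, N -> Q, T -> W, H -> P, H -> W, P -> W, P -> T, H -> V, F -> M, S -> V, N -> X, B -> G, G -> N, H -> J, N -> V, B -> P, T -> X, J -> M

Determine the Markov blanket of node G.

{B, F, J, M, N, Q, T, W, X}

Recall MB(v) = parents ∪ children ∪ spouses, where spouses are the other parents of v's children.
Pa(G) = {B}.
Ch(G) = {N, Q, X}.
Parents of each child, excluding G:
  N's other parent is F.
  Q's other parents are J, M, N.
  X's other parents are N, T, W.
So the Markov blanket of G is {B, F, J, M, N, Q, T, W, X}.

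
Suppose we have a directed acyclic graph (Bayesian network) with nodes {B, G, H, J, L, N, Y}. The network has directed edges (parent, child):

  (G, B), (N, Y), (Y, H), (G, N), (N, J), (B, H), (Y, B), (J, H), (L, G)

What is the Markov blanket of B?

{G, H, J, Y}

Parents of B: G, Y.
B's children: H.
Co-parents of B (other parents of its children):
  H: J, Y
Union: {G, Y} ∪ {H} ∪ {J, Y} = {G, H, J, Y}.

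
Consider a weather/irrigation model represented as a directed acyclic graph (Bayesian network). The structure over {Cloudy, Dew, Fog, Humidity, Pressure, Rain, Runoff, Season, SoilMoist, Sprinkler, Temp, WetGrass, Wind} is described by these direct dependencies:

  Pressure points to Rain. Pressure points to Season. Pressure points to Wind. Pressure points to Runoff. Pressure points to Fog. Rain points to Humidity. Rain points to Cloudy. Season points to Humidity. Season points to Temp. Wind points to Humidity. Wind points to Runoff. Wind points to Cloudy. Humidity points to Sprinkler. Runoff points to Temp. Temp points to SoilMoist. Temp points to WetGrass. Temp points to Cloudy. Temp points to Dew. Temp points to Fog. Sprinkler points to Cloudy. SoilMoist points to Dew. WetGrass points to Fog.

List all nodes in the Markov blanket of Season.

{Humidity, Pressure, Rain, Runoff, Temp, Wind}

Season's parents: Pressure.
Season's children: Humidity, Temp.
Other parents of Season's children:
  Humidity also has parents Rain, Wind.
  parents(Temp) \ {Season} = {Runoff}.
MB(Season) = {Humidity, Pressure, Rain, Runoff, Temp, Wind}.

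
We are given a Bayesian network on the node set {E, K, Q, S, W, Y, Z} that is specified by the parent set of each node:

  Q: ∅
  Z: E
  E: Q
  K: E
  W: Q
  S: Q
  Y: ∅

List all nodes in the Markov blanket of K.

{E}

Pa(K) = {E}.
K's children: none.
With no children, K has no spouses; the co-parent set is empty.
Union: {E} ∪ {} ∪ {} = {E}.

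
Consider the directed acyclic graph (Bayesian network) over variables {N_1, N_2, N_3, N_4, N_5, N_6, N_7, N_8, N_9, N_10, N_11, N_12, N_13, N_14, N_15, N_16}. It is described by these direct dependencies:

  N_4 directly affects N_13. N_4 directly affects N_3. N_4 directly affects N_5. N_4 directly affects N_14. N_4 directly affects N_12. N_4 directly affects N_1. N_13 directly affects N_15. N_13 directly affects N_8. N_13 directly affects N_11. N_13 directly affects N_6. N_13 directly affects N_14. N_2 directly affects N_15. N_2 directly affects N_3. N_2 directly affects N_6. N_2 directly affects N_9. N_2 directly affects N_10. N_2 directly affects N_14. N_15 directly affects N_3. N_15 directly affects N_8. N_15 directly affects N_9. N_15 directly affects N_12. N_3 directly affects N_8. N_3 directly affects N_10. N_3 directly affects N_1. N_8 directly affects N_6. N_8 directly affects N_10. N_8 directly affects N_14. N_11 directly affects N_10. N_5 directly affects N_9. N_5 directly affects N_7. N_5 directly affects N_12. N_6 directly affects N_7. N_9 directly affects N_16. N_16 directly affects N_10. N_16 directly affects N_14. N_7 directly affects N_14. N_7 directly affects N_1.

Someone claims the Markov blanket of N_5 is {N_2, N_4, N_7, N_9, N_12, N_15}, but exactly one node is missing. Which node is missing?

Pa(N_5) = {N_4}.
Children of N_5: N_7, N_9, N_12.
Co-parents of N_5 (other parents of its children):
  N_9: N_2, N_15
  N_7: N_6
  N_12: N_4, N_15
MB(N_5) = {N_2, N_4, N_6, N_7, N_9, N_12, N_15}.
Comparing with the claimed set, N_6 is missing.

N_6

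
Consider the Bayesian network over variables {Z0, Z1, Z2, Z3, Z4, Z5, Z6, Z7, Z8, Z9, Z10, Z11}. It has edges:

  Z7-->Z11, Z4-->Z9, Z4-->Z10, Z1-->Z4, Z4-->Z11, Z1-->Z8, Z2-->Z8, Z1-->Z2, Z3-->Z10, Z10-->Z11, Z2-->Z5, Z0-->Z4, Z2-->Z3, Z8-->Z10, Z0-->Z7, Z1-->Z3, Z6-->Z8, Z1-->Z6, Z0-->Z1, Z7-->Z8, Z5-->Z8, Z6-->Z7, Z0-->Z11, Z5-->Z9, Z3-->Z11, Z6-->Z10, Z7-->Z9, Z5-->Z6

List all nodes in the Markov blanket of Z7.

{Z0, Z1, Z2, Z3, Z4, Z5, Z6, Z8, Z9, Z10, Z11}

The Markov blanket of a node is its parents, its children, and the other parents of its children.
Z7 has parents Z0, Z6.
Ch(Z7) = {Z8, Z9, Z11}.
Parents of each child, excluding Z7:
  Z8 also has parents Z1, Z2, Z5, Z6.
  Z9 also has parents Z4, Z5.
  Z11 also has parents Z0, Z3, Z4, Z10.
Union: {Z0, Z6} ∪ {Z8, Z9, Z11} ∪ {Z0, Z1, Z2, Z3, Z4, Z5, Z6, Z10} = {Z0, Z1, Z2, Z3, Z4, Z5, Z6, Z8, Z9, Z10, Z11}.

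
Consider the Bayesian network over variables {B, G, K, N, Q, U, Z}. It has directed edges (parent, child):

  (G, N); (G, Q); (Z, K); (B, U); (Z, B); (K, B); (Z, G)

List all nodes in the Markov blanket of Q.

{G}

By definition, MB(Q) is built from Q's parents, Q's children, and the co-parents of Q.
Q's parents: G.
Q's children: none.
Q has no children, so there are no co-parents.
MB(Q) = {G}.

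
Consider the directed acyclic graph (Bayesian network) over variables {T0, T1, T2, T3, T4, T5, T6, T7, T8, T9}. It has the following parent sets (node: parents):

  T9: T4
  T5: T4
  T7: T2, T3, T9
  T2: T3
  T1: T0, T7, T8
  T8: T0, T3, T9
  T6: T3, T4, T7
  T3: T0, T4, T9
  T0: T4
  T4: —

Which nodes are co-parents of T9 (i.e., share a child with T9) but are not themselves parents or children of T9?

Children of T9: T3, T7, T8.
  T3 also has parents T0, T4.
  T7 also has parents T2, T3.
  parents(T8) \ {T9} = {T0, T3}.
Excluding nodes already adjacent to T9 (T3, T4, T7, T8), the co-parent-only contribution is {T0, T2}.

{T0, T2}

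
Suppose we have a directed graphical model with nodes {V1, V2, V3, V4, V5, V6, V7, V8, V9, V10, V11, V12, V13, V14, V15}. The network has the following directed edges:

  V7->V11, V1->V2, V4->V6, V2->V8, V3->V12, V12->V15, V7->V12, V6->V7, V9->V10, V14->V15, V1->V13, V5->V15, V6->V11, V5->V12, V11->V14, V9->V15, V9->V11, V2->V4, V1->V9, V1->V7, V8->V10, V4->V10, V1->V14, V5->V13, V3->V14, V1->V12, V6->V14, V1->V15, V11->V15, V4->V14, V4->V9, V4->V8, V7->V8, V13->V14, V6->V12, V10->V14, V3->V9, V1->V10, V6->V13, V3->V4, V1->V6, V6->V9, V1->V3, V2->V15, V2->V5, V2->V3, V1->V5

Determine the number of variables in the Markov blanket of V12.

10

V12's parents: V1, V3, V5, V6, V7.
Children of V12: V15.
Co-parents of V12 (other parents of its children):
  V15: V1, V2, V5, V9, V11, V14
MB(V12) = {V1, V2, V3, V5, V6, V7, V9, V11, V14, V15}, which has 10 nodes.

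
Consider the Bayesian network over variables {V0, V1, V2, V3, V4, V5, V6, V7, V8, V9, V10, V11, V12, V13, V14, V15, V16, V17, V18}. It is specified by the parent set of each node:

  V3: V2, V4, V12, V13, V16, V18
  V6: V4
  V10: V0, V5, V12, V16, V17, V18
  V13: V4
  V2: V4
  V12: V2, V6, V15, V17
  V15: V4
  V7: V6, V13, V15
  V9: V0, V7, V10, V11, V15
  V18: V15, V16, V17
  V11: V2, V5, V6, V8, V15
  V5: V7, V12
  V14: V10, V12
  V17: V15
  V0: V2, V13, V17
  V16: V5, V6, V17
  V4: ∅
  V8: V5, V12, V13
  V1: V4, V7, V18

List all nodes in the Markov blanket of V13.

{V0, V2, V3, V4, V5, V6, V7, V8, V12, V15, V16, V17, V18}

V13's children: V0, V3, V7, V8.
Parents of V13: V4.
Other parents of V13's children:
  V7 also has parents V6, V15.
  parents(V8) \ {V13} = {V5, V12}.
  V0's other parents are V2, V17.
  parents(V3) \ {V13} = {V2, V4, V12, V16, V18}.
MB(V13) = {V0, V2, V3, V4, V5, V6, V7, V8, V12, V15, V16, V17, V18}.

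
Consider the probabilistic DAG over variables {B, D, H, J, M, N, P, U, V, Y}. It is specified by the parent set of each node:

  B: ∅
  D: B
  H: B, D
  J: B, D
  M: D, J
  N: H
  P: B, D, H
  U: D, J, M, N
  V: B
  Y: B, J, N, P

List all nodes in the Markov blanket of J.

{B, D, M, N, P, U, Y}

Ch(J) = {M, U, Y}.
Parents of J: B, D.
Co-parents of J (other parents of its children):
  M's other parent is D.
  parents(U) \ {J} = {D, M, N}.
  Y's other parents are B, N, P.
Union: {B, D} ∪ {M, U, Y} ∪ {B, D, M, N, P} = {B, D, M, N, P, U, Y}.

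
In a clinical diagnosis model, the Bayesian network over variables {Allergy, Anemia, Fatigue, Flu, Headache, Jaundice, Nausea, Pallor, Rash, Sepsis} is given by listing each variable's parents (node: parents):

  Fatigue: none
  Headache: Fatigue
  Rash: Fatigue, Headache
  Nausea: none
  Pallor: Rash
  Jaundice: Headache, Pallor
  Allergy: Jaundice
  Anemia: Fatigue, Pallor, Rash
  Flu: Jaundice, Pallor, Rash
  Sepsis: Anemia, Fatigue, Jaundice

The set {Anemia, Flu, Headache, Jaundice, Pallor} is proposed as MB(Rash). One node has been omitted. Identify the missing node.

Rash's children: Anemia, Flu, Pallor.
Pa(Rash) = {Fatigue, Headache}.
For each child, the remaining parents (spouses of Rash):
  Pallor has no other parent.
  Anemia also has parents Fatigue, Pallor.
  Flu also has parents Jaundice, Pallor.
MB(Rash) = {Anemia, Fatigue, Flu, Headache, Jaundice, Pallor}.
Comparing with the claimed set, Fatigue is missing.

Fatigue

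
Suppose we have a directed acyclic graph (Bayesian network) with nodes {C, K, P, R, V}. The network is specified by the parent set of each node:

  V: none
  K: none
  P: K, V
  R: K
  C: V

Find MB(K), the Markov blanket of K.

{P, R, V}

By definition, MB(K) is built from K's parents, K's children, and the co-parents of K.
Pa(K) = {}.
K has children P, R.
Other parents of K's children:
  P's other parent is V.
  R has no other parent.
Taking the union gives {P, R, V}.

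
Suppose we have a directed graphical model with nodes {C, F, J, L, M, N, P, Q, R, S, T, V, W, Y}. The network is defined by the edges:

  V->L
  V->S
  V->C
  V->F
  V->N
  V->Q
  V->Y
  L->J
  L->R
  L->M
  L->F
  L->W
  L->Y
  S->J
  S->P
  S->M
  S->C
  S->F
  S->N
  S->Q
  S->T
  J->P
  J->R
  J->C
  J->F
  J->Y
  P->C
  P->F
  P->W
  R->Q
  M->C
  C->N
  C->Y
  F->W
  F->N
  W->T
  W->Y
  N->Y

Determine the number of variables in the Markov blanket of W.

Pa(W) = {F, L, P}.
Ch(W) = {T, Y}.
Parents of each child, excluding W:
  T: S
  Y: C, J, L, N, V
MB(W) = {C, F, J, L, N, P, S, T, V, Y}, which has 10 nodes.

10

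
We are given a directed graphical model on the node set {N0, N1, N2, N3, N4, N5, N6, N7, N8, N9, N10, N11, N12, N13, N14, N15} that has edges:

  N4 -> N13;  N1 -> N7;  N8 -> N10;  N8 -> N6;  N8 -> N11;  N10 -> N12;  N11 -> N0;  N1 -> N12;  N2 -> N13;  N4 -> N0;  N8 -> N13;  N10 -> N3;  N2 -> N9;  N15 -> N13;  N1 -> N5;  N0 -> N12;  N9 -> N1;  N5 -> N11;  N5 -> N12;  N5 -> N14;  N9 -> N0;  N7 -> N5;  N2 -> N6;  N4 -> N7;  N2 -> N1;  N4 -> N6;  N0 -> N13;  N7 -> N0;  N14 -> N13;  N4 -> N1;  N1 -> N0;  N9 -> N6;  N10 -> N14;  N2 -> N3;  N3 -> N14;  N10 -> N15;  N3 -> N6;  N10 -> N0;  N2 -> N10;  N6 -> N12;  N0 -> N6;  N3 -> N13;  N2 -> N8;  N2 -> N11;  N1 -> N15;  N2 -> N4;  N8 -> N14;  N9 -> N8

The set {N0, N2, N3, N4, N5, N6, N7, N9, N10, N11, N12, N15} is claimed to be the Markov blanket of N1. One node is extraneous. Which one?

N3

By definition, MB(N1) is built from N1's parents, N1's children, and the co-parents of N1.
N1's children: N0, N5, N7, N12, N15.
Pa(N1) = {N2, N4, N9}.
Parents of each child, excluding N1:
  N7's other parent is N4.
  parents(N5) \ {N1} = {N7}.
  N0 also has parents N4, N7, N9, N10, N11.
  parents(N15) \ {N1} = {N10}.
  parents(N12) \ {N1} = {N0, N5, N6, N10}.
MB(N1) = {N0, N2, N4, N5, N6, N7, N9, N10, N11, N12, N15}.
N3 is neither a parent, child, nor co-parent of N1, so it does not belong.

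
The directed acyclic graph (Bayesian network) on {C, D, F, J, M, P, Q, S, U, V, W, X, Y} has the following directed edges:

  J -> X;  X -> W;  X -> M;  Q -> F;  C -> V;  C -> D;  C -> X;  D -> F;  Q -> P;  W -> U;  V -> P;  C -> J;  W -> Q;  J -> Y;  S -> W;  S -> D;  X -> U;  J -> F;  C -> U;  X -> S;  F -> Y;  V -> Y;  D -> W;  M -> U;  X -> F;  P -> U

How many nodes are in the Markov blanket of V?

6

V's parents: C.
V's children: P, Y.
For each child, the remaining parents (spouses of V):
  Y: F, J
  P: Q
MB(V) = {C, F, J, P, Q, Y}, which has 6 nodes.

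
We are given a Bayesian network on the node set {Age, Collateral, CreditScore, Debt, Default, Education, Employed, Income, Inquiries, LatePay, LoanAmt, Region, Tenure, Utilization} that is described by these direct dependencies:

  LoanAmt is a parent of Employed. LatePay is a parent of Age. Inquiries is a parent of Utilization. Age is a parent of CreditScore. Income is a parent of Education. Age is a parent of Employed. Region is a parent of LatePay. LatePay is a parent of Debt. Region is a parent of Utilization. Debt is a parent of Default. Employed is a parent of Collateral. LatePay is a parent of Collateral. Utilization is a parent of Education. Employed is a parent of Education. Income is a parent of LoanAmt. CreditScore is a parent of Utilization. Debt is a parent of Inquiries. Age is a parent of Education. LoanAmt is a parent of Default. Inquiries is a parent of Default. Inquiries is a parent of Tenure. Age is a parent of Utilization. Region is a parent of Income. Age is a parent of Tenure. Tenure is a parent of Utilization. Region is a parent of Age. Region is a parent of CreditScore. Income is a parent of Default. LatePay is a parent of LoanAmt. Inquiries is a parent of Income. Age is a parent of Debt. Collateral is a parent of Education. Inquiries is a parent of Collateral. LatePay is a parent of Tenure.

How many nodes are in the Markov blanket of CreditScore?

5

By definition, MB(CreditScore) is built from CreditScore's parents, CreditScore's children, and the co-parents of CreditScore.
Ch(CreditScore) = {Utilization}.
CreditScore has parents Age, Region.
Parents of each child, excluding CreditScore:
  Utilization's other parents are Age, Inquiries, Region, Tenure.
MB(CreditScore) = {Age, Inquiries, Region, Tenure, Utilization}, which has 5 nodes.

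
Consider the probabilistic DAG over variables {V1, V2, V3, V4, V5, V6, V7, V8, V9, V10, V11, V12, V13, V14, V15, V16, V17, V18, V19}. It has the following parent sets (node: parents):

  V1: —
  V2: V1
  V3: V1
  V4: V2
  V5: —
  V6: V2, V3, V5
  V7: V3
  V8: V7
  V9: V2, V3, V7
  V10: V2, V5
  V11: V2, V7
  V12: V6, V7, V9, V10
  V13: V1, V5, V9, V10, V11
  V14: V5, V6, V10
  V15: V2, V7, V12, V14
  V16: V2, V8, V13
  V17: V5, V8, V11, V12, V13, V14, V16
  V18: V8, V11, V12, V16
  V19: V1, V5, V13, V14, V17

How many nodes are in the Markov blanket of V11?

13

Recall MB(v) = parents ∪ children ∪ spouses, where spouses are the other parents of v's children.
V11's parents: V2, V7.
V11 has children V13, V17, V18.
Co-parents of V11 (other parents of its children):
  V13's other parents are V1, V5, V9, V10.
  parents(V17) \ {V11} = {V5, V8, V12, V13, V14, V16}.
  parents(V18) \ {V11} = {V8, V12, V16}.
MB(V11) = {V1, V2, V5, V7, V8, V9, V10, V12, V13, V14, V16, V17, V18}, which has 13 nodes.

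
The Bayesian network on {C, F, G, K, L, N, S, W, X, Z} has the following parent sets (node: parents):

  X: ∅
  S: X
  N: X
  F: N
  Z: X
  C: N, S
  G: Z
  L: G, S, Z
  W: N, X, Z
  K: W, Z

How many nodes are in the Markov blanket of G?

A node's Markov blanket = Pa ∪ Ch ∪ (parents of Ch other than the node itself).
Pa(G) = {Z}.
G's children: L.
Parents of each child, excluding G:
  L: S, Z
MB(G) = {L, S, Z}, which has 3 nodes.

3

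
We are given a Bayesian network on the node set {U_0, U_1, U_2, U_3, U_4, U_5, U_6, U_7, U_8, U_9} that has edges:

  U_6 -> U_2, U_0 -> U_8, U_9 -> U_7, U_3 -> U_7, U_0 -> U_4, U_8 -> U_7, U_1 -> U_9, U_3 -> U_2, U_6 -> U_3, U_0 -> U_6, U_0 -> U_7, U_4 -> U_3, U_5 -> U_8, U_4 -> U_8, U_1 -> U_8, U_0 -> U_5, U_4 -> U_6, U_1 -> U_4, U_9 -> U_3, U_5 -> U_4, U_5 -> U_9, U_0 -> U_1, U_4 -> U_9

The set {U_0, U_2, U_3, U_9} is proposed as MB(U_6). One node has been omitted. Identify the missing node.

Parents of U_6: U_0, U_4.
Ch(U_6) = {U_2, U_3}.
For each child, the remaining parents (spouses of U_6):
  U_3's other parents are U_4, U_9.
  parents(U_2) \ {U_6} = {U_3}.
MB(U_6) = {U_0, U_2, U_3, U_4, U_9}.
Comparing with the claimed set, U_4 is missing.

U_4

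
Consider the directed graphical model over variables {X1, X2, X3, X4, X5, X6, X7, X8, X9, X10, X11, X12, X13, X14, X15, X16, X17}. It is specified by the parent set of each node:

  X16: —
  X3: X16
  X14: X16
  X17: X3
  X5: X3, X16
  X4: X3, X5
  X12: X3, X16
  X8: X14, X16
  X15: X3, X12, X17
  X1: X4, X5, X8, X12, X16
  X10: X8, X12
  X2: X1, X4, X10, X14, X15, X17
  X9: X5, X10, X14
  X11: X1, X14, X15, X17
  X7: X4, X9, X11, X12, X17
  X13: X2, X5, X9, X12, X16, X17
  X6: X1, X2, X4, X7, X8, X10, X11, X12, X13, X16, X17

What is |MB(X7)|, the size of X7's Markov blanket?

X7's parents: X4, X9, X11, X12, X17.
X7 has child X6.
Other parents of X7's children:
  X6's other parents are X1, X2, X4, X8, X10, X11, X12, X13, X16, X17.
MB(X7) = {X1, X2, X4, X6, X8, X9, X10, X11, X12, X13, X16, X17}, which has 12 nodes.

12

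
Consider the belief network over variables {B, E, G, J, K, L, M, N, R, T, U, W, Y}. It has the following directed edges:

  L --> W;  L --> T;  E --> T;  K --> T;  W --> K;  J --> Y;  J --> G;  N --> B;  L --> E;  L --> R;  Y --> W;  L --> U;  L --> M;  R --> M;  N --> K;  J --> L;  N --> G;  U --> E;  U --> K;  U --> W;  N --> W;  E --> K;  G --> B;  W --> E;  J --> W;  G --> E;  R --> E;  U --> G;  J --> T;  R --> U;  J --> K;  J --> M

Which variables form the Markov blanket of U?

{E, G, J, K, L, N, R, W, Y}

Parents of U: L, R.
Ch(U) = {E, G, K, W}.
Parents of each child, excluding U:
  W: J, L, N, Y
  G: J, N
  E: G, L, R, W
  K: E, J, N, W
Taking the union gives {E, G, J, K, L, N, R, W, Y}.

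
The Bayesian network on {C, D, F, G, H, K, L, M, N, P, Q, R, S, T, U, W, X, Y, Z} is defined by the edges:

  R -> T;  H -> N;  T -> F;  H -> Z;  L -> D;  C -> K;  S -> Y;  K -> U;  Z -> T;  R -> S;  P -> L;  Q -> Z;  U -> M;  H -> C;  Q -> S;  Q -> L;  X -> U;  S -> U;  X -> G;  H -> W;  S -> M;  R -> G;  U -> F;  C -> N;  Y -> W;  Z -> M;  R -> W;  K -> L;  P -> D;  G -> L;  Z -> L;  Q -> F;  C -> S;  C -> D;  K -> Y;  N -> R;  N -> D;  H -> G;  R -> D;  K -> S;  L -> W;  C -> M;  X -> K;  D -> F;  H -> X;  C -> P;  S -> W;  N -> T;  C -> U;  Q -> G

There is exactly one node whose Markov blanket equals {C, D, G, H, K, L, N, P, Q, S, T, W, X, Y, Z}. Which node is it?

The target node must have every member of {C, D, G, H, K, L, N, P, Q, S, T, W, X, Y, Z} as a parent, child, or co-parent, and no others.
Parents of R: N; children: D, G, S, T, W; co-parents: C, H, K, L, N, P, Q, S, X, Y, Z.
These exactly cover the given set, so the node is R.

R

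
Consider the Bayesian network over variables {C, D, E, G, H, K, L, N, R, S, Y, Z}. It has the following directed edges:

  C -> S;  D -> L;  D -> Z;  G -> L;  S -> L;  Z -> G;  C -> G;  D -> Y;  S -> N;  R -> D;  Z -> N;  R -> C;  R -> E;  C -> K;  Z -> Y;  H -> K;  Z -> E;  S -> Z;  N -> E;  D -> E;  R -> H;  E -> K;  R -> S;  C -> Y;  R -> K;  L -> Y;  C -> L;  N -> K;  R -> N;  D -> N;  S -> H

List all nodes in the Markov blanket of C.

{D, E, G, H, K, L, N, R, S, Y, Z}

Parents of C: R.
Children of C: G, K, L, S, Y.
Parents of each child, excluding C:
  S's other parent is R.
  parents(G) \ {C} = {Z}.
  L's other parents are D, G, S.
  Y's other parents are D, L, Z.
  K's other parents are E, H, N, R.
Taking the union gives {D, E, G, H, K, L, N, R, S, Y, Z}.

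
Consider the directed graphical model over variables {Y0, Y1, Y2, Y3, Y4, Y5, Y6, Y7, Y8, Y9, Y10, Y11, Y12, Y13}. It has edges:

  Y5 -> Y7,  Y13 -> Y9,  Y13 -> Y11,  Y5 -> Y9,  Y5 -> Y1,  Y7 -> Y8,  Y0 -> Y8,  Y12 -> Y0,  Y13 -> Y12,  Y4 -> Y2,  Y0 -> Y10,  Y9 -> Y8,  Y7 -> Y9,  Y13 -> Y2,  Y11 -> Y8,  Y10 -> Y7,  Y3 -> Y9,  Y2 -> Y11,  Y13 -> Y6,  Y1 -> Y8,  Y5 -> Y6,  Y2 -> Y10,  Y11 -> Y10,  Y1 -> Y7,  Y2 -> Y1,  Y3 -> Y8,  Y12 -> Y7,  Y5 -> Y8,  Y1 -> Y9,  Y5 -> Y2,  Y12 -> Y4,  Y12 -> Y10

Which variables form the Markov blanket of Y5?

{Y0, Y1, Y2, Y3, Y4, Y6, Y7, Y8, Y9, Y10, Y11, Y12, Y13}

The Markov blanket of a node is its parents, its children, and the other parents of its children.
Parents of Y5: none.
Y5's children: Y1, Y2, Y6, Y7, Y8, Y9.
Parents of each child, excluding Y5:
  Y2: Y4, Y13
  Y6: Y13
  Y1: Y2
  Y7: Y1, Y10, Y12
  Y9: Y1, Y3, Y7, Y13
  Y8: Y0, Y1, Y3, Y7, Y9, Y11
MB(Y5) = {Y0, Y1, Y2, Y3, Y4, Y6, Y7, Y8, Y9, Y10, Y11, Y12, Y13}.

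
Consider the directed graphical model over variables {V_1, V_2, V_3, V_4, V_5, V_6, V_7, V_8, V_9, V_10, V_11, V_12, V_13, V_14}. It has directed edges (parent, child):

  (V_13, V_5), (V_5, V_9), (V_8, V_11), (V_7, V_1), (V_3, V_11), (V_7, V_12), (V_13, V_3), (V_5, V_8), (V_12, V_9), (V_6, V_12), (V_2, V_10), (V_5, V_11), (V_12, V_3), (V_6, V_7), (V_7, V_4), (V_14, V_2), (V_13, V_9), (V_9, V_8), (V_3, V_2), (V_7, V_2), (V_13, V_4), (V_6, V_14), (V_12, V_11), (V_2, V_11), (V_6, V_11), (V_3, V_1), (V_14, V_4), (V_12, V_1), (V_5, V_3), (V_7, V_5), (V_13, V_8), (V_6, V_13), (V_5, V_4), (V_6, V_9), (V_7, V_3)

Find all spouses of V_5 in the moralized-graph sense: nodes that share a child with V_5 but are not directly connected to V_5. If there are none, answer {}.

Children of V_5: V_3, V_4, V_8, V_9, V_11.
  V_9's other parents are V_6, V_12, V_13.
  parents(V_3) \ {V_5} = {V_7, V_12, V_13}.
  V_4's other parents are V_7, V_13, V_14.
  V_8's other parents are V_9, V_13.
  V_11 also has parents V_2, V_3, V_6, V_8, V_12.
Excluding nodes already adjacent to V_5 (V_3, V_4, V_7, V_8, V_9, V_11, V_13), the co-parent-only contribution is {V_2, V_6, V_12, V_14}.

{V_2, V_6, V_12, V_14}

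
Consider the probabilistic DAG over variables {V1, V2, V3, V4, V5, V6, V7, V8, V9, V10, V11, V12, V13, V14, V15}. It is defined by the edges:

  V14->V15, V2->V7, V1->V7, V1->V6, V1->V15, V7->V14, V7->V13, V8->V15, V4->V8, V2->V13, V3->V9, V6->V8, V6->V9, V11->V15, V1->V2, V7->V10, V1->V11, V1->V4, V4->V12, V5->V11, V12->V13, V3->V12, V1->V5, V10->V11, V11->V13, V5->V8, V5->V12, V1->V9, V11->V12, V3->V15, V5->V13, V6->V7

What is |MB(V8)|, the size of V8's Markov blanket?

V8 has child V15.
Pa(V8) = {V4, V5, V6}.
Co-parents of V8 (other parents of its children):
  V15: V1, V3, V11, V14
MB(V8) = {V1, V3, V4, V5, V6, V11, V14, V15}, which has 8 nodes.

8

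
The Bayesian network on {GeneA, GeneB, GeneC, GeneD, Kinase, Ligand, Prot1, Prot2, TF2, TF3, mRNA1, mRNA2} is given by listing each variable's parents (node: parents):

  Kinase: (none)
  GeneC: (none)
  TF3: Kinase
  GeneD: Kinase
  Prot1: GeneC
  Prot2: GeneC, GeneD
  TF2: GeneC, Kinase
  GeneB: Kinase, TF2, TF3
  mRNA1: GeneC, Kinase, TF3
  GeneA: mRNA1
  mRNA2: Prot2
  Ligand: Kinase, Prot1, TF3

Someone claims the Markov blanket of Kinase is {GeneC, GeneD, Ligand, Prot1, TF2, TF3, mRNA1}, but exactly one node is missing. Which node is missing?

A node's Markov blanket = Pa ∪ Ch ∪ (parents of Ch other than the node itself).
Pa(Kinase) = {}.
Ch(Kinase) = {GeneB, GeneD, Ligand, TF2, TF3, mRNA1}.
For each child, the remaining parents (spouses of Kinase):
  TF3 has no other parent.
  GeneD has no other parent.
  parents(TF2) \ {Kinase} = {GeneC}.
  parents(GeneB) \ {Kinase} = {TF2, TF3}.
  mRNA1's other parents are GeneC, TF3.
  Ligand also has parents Prot1, TF3.
MB(Kinase) = {GeneB, GeneC, GeneD, Ligand, Prot1, TF2, TF3, mRNA1}.
Comparing with the claimed set, GeneB is missing.

GeneB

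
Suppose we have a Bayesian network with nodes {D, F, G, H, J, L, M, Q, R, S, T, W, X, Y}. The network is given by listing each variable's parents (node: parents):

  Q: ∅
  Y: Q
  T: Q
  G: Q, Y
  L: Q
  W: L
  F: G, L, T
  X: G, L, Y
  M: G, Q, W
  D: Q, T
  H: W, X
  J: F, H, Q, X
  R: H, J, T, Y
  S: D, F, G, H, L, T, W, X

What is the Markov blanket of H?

Recall MB(v) = parents ∪ children ∪ spouses, where spouses are the other parents of v's children.
H's parents: W, X.
Ch(H) = {J, R, S}.
Parents of each child, excluding H:
  parents(J) \ {H} = {F, Q, X}.
  R's other parents are J, T, Y.
  S also has parents D, F, G, L, T, W, X.
MB(H) = {D, F, G, J, L, Q, R, S, T, W, X, Y}.

{D, F, G, J, L, Q, R, S, T, W, X, Y}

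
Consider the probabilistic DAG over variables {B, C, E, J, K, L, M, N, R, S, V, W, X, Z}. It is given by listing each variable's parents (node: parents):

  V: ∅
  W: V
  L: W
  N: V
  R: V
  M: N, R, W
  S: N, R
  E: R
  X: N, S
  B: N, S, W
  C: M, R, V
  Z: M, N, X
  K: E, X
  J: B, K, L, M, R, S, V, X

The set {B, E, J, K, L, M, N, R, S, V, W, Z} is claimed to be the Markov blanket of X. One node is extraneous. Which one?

W

Pa(X) = {N, S}.
Ch(X) = {J, K, Z}.
Co-parents of X (other parents of its children):
  Z's other parents are M, N.
  K also has parent E.
  parents(J) \ {X} = {B, K, L, M, R, S, V}.
MB(X) = {B, E, J, K, L, M, N, R, S, V, Z}.
W is neither a parent, child, nor co-parent of X, so it does not belong.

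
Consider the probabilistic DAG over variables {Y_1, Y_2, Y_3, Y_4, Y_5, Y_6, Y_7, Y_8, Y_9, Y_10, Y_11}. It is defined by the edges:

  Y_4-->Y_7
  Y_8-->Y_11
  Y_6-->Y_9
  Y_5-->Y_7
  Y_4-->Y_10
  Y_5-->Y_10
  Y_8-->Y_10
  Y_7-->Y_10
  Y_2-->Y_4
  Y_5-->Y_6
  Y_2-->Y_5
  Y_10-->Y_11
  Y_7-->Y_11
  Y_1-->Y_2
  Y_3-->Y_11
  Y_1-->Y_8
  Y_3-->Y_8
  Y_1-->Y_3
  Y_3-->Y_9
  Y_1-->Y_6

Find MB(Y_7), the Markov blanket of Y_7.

{Y_3, Y_4, Y_5, Y_8, Y_10, Y_11}

A node's Markov blanket = Pa ∪ Ch ∪ (parents of Ch other than the node itself).
Y_7's parents: Y_4, Y_5.
Y_7's children: Y_10, Y_11.
For each child, the remaining parents (spouses of Y_7):
  Y_10's other parents are Y_4, Y_5, Y_8.
  Y_11's other parents are Y_3, Y_8, Y_10.
So the Markov blanket of Y_7 is {Y_3, Y_4, Y_5, Y_8, Y_10, Y_11}.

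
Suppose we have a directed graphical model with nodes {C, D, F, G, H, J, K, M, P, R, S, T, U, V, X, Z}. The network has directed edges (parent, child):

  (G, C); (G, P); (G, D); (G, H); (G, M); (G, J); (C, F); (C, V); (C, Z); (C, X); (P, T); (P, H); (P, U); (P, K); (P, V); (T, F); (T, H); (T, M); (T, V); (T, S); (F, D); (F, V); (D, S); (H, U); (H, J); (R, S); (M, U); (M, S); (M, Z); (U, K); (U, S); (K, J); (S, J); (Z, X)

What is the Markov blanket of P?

P's children: H, K, T, U, V.
P's parents: G.
Parents of each child, excluding P:
  T has no other parent.
  H also has parents G, T.
  U also has parents H, M.
  K also has parent U.
  V's other parents are C, F, T.
Union: {G} ∪ {H, K, T, U, V} ∪ {C, F, G, H, M, T, U} = {C, F, G, H, K, M, T, U, V}.

{C, F, G, H, K, M, T, U, V}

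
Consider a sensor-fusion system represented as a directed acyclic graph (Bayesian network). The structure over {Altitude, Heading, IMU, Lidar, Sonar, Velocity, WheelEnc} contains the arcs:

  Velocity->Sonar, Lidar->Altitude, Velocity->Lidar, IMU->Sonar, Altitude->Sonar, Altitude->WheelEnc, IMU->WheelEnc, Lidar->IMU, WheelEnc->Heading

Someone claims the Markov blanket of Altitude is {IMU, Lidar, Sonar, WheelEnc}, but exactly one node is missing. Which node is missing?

Recall MB(v) = parents ∪ children ∪ spouses, where spouses are the other parents of v's children.
Altitude has parent Lidar.
Altitude's children: Sonar, WheelEnc.
Other parents of Altitude's children:
  Sonar: IMU, Velocity
  WheelEnc: IMU
MB(Altitude) = {IMU, Lidar, Sonar, Velocity, WheelEnc}.
Comparing with the claimed set, Velocity is missing.

Velocity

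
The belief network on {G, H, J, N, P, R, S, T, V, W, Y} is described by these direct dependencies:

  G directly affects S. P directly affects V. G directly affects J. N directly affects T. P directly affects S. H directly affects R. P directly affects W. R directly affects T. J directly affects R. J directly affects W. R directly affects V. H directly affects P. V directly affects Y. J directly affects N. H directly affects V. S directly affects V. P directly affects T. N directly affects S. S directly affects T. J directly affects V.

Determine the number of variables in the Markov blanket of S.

By definition, MB(S) is built from S's parents, S's children, and the co-parents of S.
Ch(S) = {T, V}.
Pa(S) = {G, N, P}.
Parents of each child, excluding S:
  T: N, P, R
  V: H, J, P, R
MB(S) = {G, H, J, N, P, R, T, V}, which has 8 nodes.

8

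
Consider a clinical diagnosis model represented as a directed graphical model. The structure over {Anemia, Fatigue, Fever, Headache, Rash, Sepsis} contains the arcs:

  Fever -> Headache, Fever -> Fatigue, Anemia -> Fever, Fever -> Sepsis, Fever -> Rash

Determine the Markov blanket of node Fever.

By definition, MB(Fever) is built from Fever's parents, Fever's children, and the co-parents of Fever.
Children of Fever: Fatigue, Headache, Rash, Sepsis.
Fever's parents: Anemia.
Parents of each child, excluding Fever:
  Headache: —
  Rash: —
  Sepsis: —
  Fatigue: —
Taking the union gives {Anemia, Fatigue, Headache, Rash, Sepsis}.

{Anemia, Fatigue, Headache, Rash, Sepsis}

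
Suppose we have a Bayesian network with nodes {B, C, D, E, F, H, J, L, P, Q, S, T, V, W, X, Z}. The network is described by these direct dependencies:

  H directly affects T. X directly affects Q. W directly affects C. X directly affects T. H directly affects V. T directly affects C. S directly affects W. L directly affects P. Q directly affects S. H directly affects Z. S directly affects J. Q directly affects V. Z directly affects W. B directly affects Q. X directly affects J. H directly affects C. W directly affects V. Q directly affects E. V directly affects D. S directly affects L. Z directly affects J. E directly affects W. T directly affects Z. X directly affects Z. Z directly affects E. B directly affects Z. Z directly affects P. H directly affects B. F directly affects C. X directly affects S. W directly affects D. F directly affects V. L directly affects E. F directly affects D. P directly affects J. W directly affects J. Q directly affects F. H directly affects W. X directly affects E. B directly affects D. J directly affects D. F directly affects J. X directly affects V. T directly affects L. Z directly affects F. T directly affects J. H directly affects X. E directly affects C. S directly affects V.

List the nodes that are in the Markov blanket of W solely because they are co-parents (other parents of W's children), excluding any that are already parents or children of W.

{B, F, P, Q, T, X}

Children of W: C, D, J, V.
  C: E, F, H, T
  J: F, P, S, T, X, Z
  V: F, H, Q, S, X
  D: B, F, J, V
Excluding nodes already adjacent to W (C, D, E, H, J, S, V, Z), the co-parent-only contribution is {B, F, P, Q, T, X}.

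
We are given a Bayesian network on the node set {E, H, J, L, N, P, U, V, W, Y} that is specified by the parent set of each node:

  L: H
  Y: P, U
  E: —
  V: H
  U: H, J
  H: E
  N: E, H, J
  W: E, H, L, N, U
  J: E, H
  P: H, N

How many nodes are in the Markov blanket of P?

4

P's children: Y.
P has parents H, N.
Parents of each child, excluding P:
  parents(Y) \ {P} = {U}.
MB(P) = {H, N, U, Y}, which has 4 nodes.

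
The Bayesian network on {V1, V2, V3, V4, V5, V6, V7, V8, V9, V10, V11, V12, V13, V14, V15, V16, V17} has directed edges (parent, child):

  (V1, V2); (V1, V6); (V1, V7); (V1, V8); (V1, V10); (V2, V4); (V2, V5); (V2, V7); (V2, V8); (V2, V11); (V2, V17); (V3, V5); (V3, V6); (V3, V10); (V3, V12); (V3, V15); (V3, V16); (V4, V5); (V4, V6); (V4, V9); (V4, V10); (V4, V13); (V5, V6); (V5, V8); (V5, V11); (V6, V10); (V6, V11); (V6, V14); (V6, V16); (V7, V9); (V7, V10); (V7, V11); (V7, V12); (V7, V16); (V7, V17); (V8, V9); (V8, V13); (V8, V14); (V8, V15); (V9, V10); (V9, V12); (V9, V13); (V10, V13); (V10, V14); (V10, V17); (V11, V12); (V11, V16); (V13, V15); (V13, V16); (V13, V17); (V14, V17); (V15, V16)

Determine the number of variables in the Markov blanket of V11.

Recall MB(v) = parents ∪ children ∪ spouses, where spouses are the other parents of v's children.
Parents of V11: V2, V5, V6, V7.
V11's children: V12, V16.
Co-parents of V11 (other parents of its children):
  V12: V3, V7, V9
  V16: V3, V6, V7, V13, V15
MB(V11) = {V2, V3, V5, V6, V7, V9, V12, V13, V15, V16}, which has 10 nodes.

10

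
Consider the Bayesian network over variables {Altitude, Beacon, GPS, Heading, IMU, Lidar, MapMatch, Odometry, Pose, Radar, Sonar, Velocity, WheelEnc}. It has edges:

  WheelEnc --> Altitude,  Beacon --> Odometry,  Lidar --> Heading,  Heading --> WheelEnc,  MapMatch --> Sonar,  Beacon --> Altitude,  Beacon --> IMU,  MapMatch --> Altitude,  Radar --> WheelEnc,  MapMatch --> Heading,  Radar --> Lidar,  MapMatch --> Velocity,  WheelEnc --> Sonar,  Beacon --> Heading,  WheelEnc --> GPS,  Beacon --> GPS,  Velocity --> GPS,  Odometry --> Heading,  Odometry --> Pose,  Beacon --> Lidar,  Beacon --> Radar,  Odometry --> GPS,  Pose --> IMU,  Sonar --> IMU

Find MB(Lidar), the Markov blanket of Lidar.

{Beacon, Heading, MapMatch, Odometry, Radar}

Lidar's children: Heading.
Parents of Lidar: Beacon, Radar.
Other parents of Lidar's children:
  Heading's other parents are Beacon, MapMatch, Odometry.
Union: {Beacon, Radar} ∪ {Heading} ∪ {Beacon, MapMatch, Odometry} = {Beacon, Heading, MapMatch, Odometry, Radar}.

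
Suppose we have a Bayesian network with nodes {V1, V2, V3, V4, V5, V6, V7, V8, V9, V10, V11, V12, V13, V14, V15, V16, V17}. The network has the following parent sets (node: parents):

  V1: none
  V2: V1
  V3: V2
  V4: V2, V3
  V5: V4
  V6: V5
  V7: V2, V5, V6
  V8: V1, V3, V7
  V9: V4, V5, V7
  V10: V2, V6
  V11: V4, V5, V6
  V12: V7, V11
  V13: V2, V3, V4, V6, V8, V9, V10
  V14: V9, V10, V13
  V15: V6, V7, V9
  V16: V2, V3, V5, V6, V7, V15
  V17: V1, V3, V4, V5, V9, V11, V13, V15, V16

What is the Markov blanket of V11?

{V1, V3, V4, V5, V6, V7, V9, V12, V13, V15, V16, V17}

V11 has parents V4, V5, V6.
V11's children: V12, V17.
Co-parents of V11 (other parents of its children):
  V12: V7
  V17: V1, V3, V4, V5, V9, V13, V15, V16
So the Markov blanket of V11 is {V1, V3, V4, V5, V6, V7, V9, V12, V13, V15, V16, V17}.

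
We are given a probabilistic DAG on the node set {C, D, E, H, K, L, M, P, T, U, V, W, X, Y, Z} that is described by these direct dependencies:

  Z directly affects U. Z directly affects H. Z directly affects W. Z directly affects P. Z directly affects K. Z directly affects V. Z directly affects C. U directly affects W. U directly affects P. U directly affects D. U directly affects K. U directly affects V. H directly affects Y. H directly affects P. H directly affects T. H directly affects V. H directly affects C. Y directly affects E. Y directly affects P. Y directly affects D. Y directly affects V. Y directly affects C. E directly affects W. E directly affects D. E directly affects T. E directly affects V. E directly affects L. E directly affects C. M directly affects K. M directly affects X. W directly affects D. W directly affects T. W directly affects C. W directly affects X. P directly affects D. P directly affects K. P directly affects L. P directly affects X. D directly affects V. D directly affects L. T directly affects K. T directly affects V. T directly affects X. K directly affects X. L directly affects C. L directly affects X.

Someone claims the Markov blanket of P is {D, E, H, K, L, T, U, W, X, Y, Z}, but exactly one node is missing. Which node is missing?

Parents of P: H, U, Y, Z.
Children of P: D, K, L, X.
Other parents of P's children:
  D: E, U, W, Y
  K: M, T, U, Z
  L: D, E
  X: K, L, M, T, W
MB(P) = {D, E, H, K, L, M, T, U, W, X, Y, Z}.
Comparing with the claimed set, M is missing.

M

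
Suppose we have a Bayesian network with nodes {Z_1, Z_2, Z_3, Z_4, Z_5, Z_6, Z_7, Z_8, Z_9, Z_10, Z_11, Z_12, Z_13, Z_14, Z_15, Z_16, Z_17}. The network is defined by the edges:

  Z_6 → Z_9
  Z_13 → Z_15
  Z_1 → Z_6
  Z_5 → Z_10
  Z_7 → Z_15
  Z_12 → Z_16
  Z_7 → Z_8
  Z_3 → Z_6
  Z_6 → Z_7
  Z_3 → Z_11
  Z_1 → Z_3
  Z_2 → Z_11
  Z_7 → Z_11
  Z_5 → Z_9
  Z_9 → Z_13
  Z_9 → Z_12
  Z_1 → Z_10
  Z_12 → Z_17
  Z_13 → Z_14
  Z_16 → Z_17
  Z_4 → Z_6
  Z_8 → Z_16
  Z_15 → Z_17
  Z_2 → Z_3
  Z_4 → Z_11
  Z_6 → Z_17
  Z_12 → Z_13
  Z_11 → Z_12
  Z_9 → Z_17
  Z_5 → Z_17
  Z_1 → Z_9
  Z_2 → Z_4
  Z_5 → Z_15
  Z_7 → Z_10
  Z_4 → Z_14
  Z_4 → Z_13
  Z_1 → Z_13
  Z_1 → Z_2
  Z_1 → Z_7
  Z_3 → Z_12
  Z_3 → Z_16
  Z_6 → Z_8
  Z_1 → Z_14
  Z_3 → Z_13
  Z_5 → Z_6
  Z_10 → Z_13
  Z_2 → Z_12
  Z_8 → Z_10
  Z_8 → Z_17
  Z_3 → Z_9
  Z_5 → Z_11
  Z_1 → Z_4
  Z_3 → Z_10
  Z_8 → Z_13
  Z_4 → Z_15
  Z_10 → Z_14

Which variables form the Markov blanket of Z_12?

{Z_1, Z_2, Z_3, Z_4, Z_5, Z_6, Z_8, Z_9, Z_10, Z_11, Z_13, Z_15, Z_16, Z_17}

Pa(Z_12) = {Z_2, Z_3, Z_9, Z_11}.
Ch(Z_12) = {Z_13, Z_16, Z_17}.
For each child, the remaining parents (spouses of Z_12):
  Z_13: Z_1, Z_3, Z_4, Z_8, Z_9, Z_10
  Z_16: Z_3, Z_8
  Z_17: Z_5, Z_6, Z_8, Z_9, Z_15, Z_16
Union: {Z_2, Z_3, Z_9, Z_11} ∪ {Z_13, Z_16, Z_17} ∪ {Z_1, Z_3, Z_4, Z_5, Z_6, Z_8, Z_9, Z_10, Z_15, Z_16} = {Z_1, Z_2, Z_3, Z_4, Z_5, Z_6, Z_8, Z_9, Z_10, Z_11, Z_13, Z_15, Z_16, Z_17}.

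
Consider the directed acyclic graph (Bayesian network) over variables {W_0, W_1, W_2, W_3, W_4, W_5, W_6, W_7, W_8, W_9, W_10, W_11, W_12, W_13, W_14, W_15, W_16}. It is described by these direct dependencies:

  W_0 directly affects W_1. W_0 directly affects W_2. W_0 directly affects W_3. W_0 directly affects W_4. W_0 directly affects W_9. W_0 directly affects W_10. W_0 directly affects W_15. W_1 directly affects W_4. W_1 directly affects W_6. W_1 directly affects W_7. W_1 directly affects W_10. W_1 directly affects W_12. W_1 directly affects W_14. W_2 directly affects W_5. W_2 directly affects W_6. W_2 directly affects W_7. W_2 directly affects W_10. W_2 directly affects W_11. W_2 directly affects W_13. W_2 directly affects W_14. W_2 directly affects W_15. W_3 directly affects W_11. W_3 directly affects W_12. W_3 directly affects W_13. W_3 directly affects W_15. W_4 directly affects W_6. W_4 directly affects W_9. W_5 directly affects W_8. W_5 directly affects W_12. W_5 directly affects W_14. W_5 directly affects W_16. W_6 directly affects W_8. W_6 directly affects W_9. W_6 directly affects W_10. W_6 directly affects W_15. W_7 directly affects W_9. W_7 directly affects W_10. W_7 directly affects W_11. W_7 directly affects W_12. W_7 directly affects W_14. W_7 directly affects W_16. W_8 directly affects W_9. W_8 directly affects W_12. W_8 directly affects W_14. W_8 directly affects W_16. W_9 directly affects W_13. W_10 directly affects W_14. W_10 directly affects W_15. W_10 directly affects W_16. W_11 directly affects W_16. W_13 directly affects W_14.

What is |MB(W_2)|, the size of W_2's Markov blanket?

14

By definition, MB(W_2) is built from W_2's parents, W_2's children, and the co-parents of W_2.
W_2's children: W_5, W_6, W_7, W_10, W_11, W_13, W_14, W_15.
Parents of W_2: W_0.
Co-parents of W_2 (other parents of its children):
  W_5 has no other parent.
  W_6 also has parents W_1, W_4.
  W_7 also has parent W_1.
  W_10's other parents are W_0, W_1, W_6, W_7.
  W_11's other parents are W_3, W_7.
  W_13's other parents are W_3, W_9.
  W_14 also has parents W_1, W_5, W_7, W_8, W_10, W_13.
  parents(W_15) \ {W_2} = {W_0, W_3, W_6, W_10}.
MB(W_2) = {W_0, W_1, W_3, W_4, W_5, W_6, W_7, W_8, W_9, W_10, W_11, W_13, W_14, W_15}, which has 14 nodes.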